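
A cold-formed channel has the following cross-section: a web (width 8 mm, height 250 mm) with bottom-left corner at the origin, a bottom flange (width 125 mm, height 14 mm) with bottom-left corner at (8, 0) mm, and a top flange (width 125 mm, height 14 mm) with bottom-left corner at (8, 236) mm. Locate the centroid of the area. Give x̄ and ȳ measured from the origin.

Part | A | x̄ᵢ | ȳᵢ | A·x̄ᵢ | A·ȳᵢ
web | 2000.00 | 4.00 | 125.00 | 8000.00 | 250000.00
bottom flange | 1750.00 | 70.50 | 7.00 | 123375.00 | 12250.00
top flange | 1750.00 | 70.50 | 243.00 | 123375.00 | 425250.00
Σ | 5500.00 |  |  | 254750.00 | 687500.00
x̄ = 254750.00 / 5500.00 = 46.32 mm
ȳ = 687500.00 / 5500.00 = 125.00 mm

x̄ = 46.32 mm, ȳ = 125.00 mm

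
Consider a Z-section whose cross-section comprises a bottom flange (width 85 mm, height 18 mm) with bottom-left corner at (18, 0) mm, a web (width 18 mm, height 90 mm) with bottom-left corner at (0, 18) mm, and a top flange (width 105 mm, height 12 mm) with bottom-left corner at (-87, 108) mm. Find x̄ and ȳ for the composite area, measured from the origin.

x̄ = 14.44 mm, ȳ = 58.84 mm

bottom flange: A = 85 × 18 = 1530.00, centroid at (60.50, 9.00).
web: A = 18 × 90 = 1620.00, centroid at (9.00, 63.00).
top flange: A = 105 × 12 = 1260.00, centroid at (-34.50, 114.00).
ΣA = 4410.00 mm²
ΣAx̄ = (1530.00)(60.50) + (1620.00)(9.00) + (1260.00)(-34.50) = 63675.00 mm³
ΣAȳ = (1530.00)(9.00) + (1620.00)(63.00) + (1260.00)(114.00) = 259470.00 mm³
x̄ = 63675.00 / 4410.00 = 14.44 mm
ȳ = 259470.00 / 4410.00 = 58.84 mm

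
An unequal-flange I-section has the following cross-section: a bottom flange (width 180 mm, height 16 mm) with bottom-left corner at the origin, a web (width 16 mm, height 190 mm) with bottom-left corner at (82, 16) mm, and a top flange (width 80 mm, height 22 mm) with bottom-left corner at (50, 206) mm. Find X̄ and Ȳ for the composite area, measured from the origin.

bottom flange: A = 180 × 16 = 2880.00, centroid at (90.00, 8.00).
web: A = 16 × 190 = 3040.00, centroid at (90.00, 111.00).
top flange: A = 80 × 22 = 1760.00, centroid at (90.00, 217.00).
ΣA = 7680.00 mm², ΣAX̄ = 691200.00 mm³, ΣAȲ = 742400.00 mm³.
X̄ = 691200.00/7680.00 = 90.00 mm; Ȳ = 742400.00/7680.00 = 96.67 mm.

X̄ = 90.00 mm, Ȳ = 96.67 mm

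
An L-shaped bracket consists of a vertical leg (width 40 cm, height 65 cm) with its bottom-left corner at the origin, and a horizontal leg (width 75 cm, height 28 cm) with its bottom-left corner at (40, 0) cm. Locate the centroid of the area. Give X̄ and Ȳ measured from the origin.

X̄ = 45.69 cm, Ȳ = 24.23 cm

Part | A | x̄ᵢ | ȳᵢ | A·x̄ᵢ | A·ȳᵢ
vertical leg | 2600.00 | 20.00 | 32.50 | 52000.00 | 84500.00
horizontal leg | 2100.00 | 77.50 | 14.00 | 162750.00 | 29400.00
Σ | 4700.00 |  |  | 214750.00 | 113900.00
X̄ = 214750.00 / 4700.00 = 45.69 cm
Ȳ = 113900.00 / 4700.00 = 24.23 cm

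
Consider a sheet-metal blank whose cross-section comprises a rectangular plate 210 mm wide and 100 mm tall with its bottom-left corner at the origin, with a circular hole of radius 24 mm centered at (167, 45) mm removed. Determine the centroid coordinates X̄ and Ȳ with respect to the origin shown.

X̄ = 99.15 mm, Ȳ = 50.47 mm

plate: A = 210 × 100 = 21000.00, centroid at (105.00, 50.00).
hole: A = −π·24² = -1809.56, centroid at (167.00, 45.00).
ΣA = 19190.44 mm², ΣAX̄ = 1902803.92 mm³, ΣAȲ = 968569.92 mm³.
X̄ = 1902803.92/19190.44 = 99.15 mm; Ȳ = 968569.92/19190.44 = 50.47 mm.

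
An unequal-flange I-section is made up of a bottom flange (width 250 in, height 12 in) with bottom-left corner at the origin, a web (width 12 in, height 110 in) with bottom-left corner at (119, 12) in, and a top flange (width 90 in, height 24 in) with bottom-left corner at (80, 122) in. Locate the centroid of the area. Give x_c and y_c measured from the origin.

x_c = 125.00 in, y_c = 61.09 in

bottom flange: A = 250 × 12 = 3000.00, centroid at (125.00, 6.00).
web: A = 12 × 110 = 1320.00, centroid at (125.00, 67.00).
top flange: A = 90 × 24 = 2160.00, centroid at (125.00, 134.00).
ΣA = 6480.00 in², ΣAx_c = 810000.00 in³, ΣAy_c = 395880.00 in³.
x_c = 810000.00/6480.00 = 125.00 in; y_c = 395880.00/6480.00 = 61.09 in.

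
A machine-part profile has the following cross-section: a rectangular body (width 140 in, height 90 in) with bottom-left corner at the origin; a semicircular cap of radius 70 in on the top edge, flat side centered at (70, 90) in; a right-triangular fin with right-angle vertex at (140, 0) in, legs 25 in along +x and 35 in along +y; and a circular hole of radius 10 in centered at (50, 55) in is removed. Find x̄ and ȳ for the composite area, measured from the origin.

rectangular body: A = 140 × 90 = 12600.00, centroid at (70.00, 45.00).
semicircular top: A = ½π·70² = 7696.90, centroid at (70.00, 119.71).
triangular fin: A = ½·25·35 = 437.50, centroid at (148.33, 11.67).
hole: A = −π·10² = -314.16, centroid at (50.00, 55.00).
ΣA = 20420.24 in²
ΣAx̄ = (12600.00)(70.00) + (7696.90)(70.00) + (437.50)(148.33) + (-314.16)(50.00) = 1469971.01 in³
ΣAȳ = (12600.00)(45.00) + (7696.90)(119.71) + (437.50)(11.67) + (-314.16)(55.00) = 1476213.25 in³
x̄ = 1469971.01 / 20420.24 = 71.99 in
ȳ = 1476213.25 / 20420.24 = 72.29 in

x̄ = 71.99 in, ȳ = 72.29 in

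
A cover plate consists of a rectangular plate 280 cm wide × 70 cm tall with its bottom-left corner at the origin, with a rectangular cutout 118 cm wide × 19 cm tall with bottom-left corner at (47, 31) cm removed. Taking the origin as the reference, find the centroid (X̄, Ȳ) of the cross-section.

X̄ = 144.39 cm, Ȳ = 34.29 cm

plate: A = 280 × 70 = 19600.00, centroid at (140.00, 35.00).
hole: A = −(118 × 19) = -2242.00, centroid at (106.00, 40.50).
ΣA = 17358.00 cm²
ΣAX̄ = (19600.00)(140.00) + (-2242.00)(106.00) = 2506348.00 cm³
ΣAȲ = (19600.00)(35.00) + (-2242.00)(40.50) = 595199.00 cm³
X̄ = 2506348.00 / 17358.00 = 144.39 cm
Ȳ = 595199.00 / 17358.00 = 34.29 cm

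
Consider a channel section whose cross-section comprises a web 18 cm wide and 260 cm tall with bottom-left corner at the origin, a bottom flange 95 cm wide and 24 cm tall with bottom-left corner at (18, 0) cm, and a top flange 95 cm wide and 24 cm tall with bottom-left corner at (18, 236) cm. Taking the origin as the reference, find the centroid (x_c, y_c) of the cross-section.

web: A = 18 × 260 = 4680.00, centroid at (9.00, 130.00).
bottom flange: A = 95 × 24 = 2280.00, centroid at (65.50, 12.00).
top flange: A = 95 × 24 = 2280.00, centroid at (65.50, 248.00).
ΣA = 9240.00 cm², ΣAx_c = 340800.00 cm³, ΣAy_c = 1201200.00 cm³.
x_c = 340800.00/9240.00 = 36.88 cm; y_c = 1201200.00/9240.00 = 130.00 cm.

x_c = 36.88 cm, y_c = 130.00 cm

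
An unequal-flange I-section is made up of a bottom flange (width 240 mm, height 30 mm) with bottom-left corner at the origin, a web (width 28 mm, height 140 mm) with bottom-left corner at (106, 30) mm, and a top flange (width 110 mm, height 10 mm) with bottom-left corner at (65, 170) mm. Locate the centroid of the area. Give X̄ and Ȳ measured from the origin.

X̄ = 120.00 mm, Ȳ = 56.67 mm

bottom flange: A = 240 × 30 = 7200.00, centroid at (120.00, 15.00).
web: A = 28 × 140 = 3920.00, centroid at (120.00, 100.00).
top flange: A = 110 × 10 = 1100.00, centroid at (120.00, 175.00).
ΣA = 12220.00 mm²
ΣAX̄ = (7200.00)(120.00) + (3920.00)(120.00) + (1100.00)(120.00) = 1466400.00 mm³
ΣAȲ = (7200.00)(15.00) + (3920.00)(100.00) + (1100.00)(175.00) = 692500.00 mm³
X̄ = 1466400.00 / 12220.00 = 120.00 mm
Ȳ = 692500.00 / 12220.00 = 56.67 mm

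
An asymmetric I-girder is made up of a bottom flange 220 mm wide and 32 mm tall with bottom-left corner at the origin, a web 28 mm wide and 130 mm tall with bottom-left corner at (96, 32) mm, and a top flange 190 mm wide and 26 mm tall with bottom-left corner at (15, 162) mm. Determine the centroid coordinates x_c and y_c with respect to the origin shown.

Part | A | x̄ᵢ | ȳᵢ | A·x̄ᵢ | A·ȳᵢ
bottom flange | 7040.00 | 110.00 | 16.00 | 774400.00 | 112640.00
web | 3640.00 | 110.00 | 97.00 | 400400.00 | 353080.00
top flange | 4940.00 | 110.00 | 175.00 | 543400.00 | 864500.00
Σ | 15620.00 |  |  | 1718200.00 | 1330220.00
x_c = 1718200.00 / 15620.00 = 110.00 mm
y_c = 1330220.00 / 15620.00 = 85.16 mm

x_c = 110.00 mm, y_c = 85.16 mm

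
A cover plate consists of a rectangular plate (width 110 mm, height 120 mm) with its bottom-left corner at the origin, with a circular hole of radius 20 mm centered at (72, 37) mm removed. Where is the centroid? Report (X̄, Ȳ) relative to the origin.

Part | A | x̄ᵢ | ȳᵢ | A·x̄ᵢ | A·ȳᵢ
plate | 13200.00 | 55.00 | 60.00 | 726000.00 | 792000.00
hole | -1256.64 | 72.00 | 37.00 | -90477.87 | -46495.57
Σ | 11943.36 |  |  | 635522.13 | 745504.43
X̄ = 635522.13 / 11943.36 = 53.21 mm
Ȳ = 745504.43 / 11943.36 = 62.42 mm

X̄ = 53.21 mm, Ȳ = 62.42 mm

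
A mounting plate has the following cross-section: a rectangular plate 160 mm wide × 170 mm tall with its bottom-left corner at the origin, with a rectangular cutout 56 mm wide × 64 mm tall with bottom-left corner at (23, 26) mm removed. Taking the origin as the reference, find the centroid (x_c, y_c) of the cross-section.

x_c = 84.40 mm, y_c = 89.10 mm

plate: A = 160 × 170 = 27200.00, centroid at (80.00, 85.00).
hole: A = −(56 × 64) = -3584.00, centroid at (51.00, 58.00).
ΣA = 23616.00 mm², ΣAx_c = 1993216.00 mm³, ΣAy_c = 2104128.00 mm³.
x_c = 1993216.00/23616.00 = 84.40 mm; y_c = 2104128.00/23616.00 = 89.10 mm.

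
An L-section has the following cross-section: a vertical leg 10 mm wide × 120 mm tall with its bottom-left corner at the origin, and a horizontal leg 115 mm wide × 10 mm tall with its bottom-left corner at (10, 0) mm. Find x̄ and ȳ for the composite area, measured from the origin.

x̄ = 35.59 mm, ȳ = 33.09 mm

Part | A | x̄ᵢ | ȳᵢ | A·x̄ᵢ | A·ȳᵢ
vertical leg | 1200.00 | 5.00 | 60.00 | 6000.00 | 72000.00
horizontal leg | 1150.00 | 67.50 | 5.00 | 77625.00 | 5750.00
Σ | 2350.00 |  |  | 83625.00 | 77750.00
x̄ = 83625.00 / 2350.00 = 35.59 mm
ȳ = 77750.00 / 2350.00 = 33.09 mm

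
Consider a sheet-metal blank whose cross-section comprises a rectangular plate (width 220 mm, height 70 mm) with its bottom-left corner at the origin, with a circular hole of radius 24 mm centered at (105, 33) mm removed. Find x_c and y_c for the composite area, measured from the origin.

x_c = 110.67 mm, y_c = 35.27 mm

plate: A = 220 × 70 = 15400.00, centroid at (110.00, 35.00).
hole: A = −π·24² = -1809.56, centroid at (105.00, 33.00).
ΣA = 13590.44 mm², ΣAx_c = 1503996.48 mm³, ΣAy_c = 479284.61 mm³.
x_c = 1503996.48/13590.44 = 110.67 mm; y_c = 479284.61/13590.44 = 35.27 mm.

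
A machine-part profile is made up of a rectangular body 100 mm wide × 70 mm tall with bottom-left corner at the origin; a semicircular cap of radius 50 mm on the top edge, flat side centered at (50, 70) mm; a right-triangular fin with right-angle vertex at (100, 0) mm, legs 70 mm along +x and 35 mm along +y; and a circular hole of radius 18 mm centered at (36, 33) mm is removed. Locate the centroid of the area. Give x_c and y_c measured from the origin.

rectangular body: A = 100 × 70 = 7000.00, centroid at (50.00, 35.00).
semicircular top: A = ½π·50² = 3926.99, centroid at (50.00, 91.22).
triangular fin: A = ½·70·35 = 1225.00, centroid at (123.33, 11.67).
hole: A = −π·18² = -1017.88, centroid at (36.00, 33.00).
ΣA = 11134.11 mm², ΣAx_c = 660789.34 mm³, ΣAy_c = 583924.45 mm³.
x_c = 660789.34/11134.11 = 59.35 mm; y_c = 583924.45/11134.11 = 52.44 mm.

x_c = 59.35 mm, y_c = 52.44 mm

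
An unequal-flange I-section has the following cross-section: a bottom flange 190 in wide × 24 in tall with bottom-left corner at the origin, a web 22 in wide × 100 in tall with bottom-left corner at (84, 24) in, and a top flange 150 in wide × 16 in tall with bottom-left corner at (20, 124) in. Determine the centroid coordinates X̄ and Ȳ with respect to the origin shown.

Part | A | x̄ᵢ | ȳᵢ | A·x̄ᵢ | A·ȳᵢ
bottom flange | 4560.00 | 95.00 | 12.00 | 433200.00 | 54720.00
web | 2200.00 | 95.00 | 74.00 | 209000.00 | 162800.00
top flange | 2400.00 | 95.00 | 132.00 | 228000.00 | 316800.00
Σ | 9160.00 |  |  | 870200.00 | 534320.00
X̄ = 870200.00 / 9160.00 = 95.00 in
Ȳ = 534320.00 / 9160.00 = 58.33 in

X̄ = 95.00 in, Ȳ = 58.33 in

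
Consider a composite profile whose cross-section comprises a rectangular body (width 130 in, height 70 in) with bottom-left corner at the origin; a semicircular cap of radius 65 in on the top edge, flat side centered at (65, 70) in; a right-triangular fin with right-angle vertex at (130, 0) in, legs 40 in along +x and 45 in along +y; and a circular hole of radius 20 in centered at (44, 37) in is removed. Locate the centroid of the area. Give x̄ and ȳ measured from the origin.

x̄ = 71.30 in, ȳ = 60.67 in

Part | A | x̄ᵢ | ȳᵢ | A·x̄ᵢ | A·ȳᵢ
rectangular body | 9100.00 | 65.00 | 35.00 | 591500.00 | 318500.00
semicircular top | 6636.61 | 65.00 | 97.59 | 431379.94 | 647646.35
triangular fin | 900.00 | 143.33 | 15.00 | 129000.00 | 13500.00
hole | -1256.64 | 44.00 | 37.00 | -55292.03 | -46495.57
Σ | 15379.98 |  |  | 1096587.91 | 933150.78
x̄ = 1096587.91 / 15379.98 = 71.30 in
ȳ = 933150.78 / 15379.98 = 60.67 in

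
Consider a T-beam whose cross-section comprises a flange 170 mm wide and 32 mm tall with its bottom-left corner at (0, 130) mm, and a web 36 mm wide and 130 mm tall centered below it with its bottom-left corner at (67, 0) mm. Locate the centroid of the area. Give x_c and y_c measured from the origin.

web: A = 36 × 130 = 4680.00, centroid at (85.00, 65.00).
flange: A = 170 × 32 = 5440.00, centroid at (85.00, 146.00).
ΣA = 10120.00 mm², ΣAx_c = 860200.00 mm³, ΣAy_c = 1098440.00 mm³.
x_c = 860200.00/10120.00 = 85.00 mm; y_c = 1098440.00/10120.00 = 108.54 mm.

x_c = 85.00 mm, y_c = 108.54 mm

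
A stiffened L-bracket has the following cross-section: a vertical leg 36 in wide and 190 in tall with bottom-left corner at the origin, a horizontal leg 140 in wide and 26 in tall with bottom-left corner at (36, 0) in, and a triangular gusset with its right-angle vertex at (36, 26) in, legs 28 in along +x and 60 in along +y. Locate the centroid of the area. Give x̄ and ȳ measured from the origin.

x̄ = 48.33 in, ȳ = 65.00 in

vertical leg: A = 36 × 190 = 6840.00, centroid at (18.00, 95.00).
horizontal leg: A = 140 × 26 = 3640.00, centroid at (106.00, 13.00).
gusset: A = ½·28·60 = 840.00, centroid at (45.33, 46.00).
ΣA = 11320.00 in², ΣAx̄ = 547040.00 in³, ΣAȳ = 735760.00 in³.
x̄ = 547040.00/11320.00 = 48.33 in; ȳ = 735760.00/11320.00 = 65.00 in.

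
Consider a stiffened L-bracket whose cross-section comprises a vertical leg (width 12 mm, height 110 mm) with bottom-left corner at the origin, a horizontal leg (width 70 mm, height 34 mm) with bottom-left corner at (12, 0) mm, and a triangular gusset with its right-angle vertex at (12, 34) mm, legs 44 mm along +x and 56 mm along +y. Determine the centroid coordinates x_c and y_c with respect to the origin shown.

x_c = 30.95 mm, y_c = 36.08 mm

Part | A | x̄ᵢ | ȳᵢ | A·x̄ᵢ | A·ȳᵢ
vertical leg | 1320.00 | 6.00 | 55.00 | 7920.00 | 72600.00
horizontal leg | 2380.00 | 47.00 | 17.00 | 111860.00 | 40460.00
gusset | 1232.00 | 26.67 | 52.67 | 32853.33 | 64885.33
Σ | 4932.00 |  |  | 152633.33 | 177945.33
x_c = 152633.33 / 4932.00 = 30.95 mm
y_c = 177945.33 / 4932.00 = 36.08 mm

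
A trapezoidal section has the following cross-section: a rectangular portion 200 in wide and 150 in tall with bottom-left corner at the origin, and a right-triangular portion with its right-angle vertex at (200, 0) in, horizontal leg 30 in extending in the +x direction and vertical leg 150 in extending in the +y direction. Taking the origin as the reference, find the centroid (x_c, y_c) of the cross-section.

x_c = 107.67 in, y_c = 73.26 in

rectangular portion: A = 200 × 150 = 30000.00, centroid at (100.00, 75.00).
triangular portion: A = ½·30·150 = 2250.00, centroid at (210.00, 50.00).
ΣA = 32250.00 in², ΣAx_c = 3472500.00 in³, ΣAy_c = 2362500.00 in³.
x_c = 3472500.00/32250.00 = 107.67 in; y_c = 2362500.00/32250.00 = 73.26 in.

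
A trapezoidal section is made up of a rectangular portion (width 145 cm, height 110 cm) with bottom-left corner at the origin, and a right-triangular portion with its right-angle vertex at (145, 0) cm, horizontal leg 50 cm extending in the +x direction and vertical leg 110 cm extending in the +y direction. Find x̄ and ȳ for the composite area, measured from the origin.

rectangular portion: A = 145 × 110 = 15950.00, centroid at (72.50, 55.00).
triangular portion: A = ½·50·110 = 2750.00, centroid at (161.67, 36.67).
ΣA = 18700.00 cm², ΣAx̄ = 1600958.33 cm³, ΣAȳ = 978083.33 cm³.
x̄ = 1600958.33/18700.00 = 85.61 cm; ȳ = 978083.33/18700.00 = 52.30 cm.

x̄ = 85.61 cm, ȳ = 52.30 cm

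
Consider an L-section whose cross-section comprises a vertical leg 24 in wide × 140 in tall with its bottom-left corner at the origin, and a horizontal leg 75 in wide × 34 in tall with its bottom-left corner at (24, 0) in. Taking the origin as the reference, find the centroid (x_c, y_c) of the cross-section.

vertical leg: A = 24 × 140 = 3360.00, centroid at (12.00, 70.00).
horizontal leg: A = 75 × 34 = 2550.00, centroid at (61.50, 17.00).
ΣA = 5910.00 in²
ΣAx_c = (3360.00)(12.00) + (2550.00)(61.50) = 197145.00 in³
ΣAy_c = (3360.00)(70.00) + (2550.00)(17.00) = 278550.00 in³
x_c = 197145.00 / 5910.00 = 33.36 in
y_c = 278550.00 / 5910.00 = 47.13 in

x_c = 33.36 in, y_c = 47.13 in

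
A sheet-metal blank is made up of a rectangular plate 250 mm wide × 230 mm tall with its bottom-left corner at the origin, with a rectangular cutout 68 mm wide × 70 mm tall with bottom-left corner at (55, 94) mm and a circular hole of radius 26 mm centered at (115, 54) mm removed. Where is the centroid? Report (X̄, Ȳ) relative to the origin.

plate: A = 250 × 230 = 57500.00, centroid at (125.00, 115.00).
hole 1: A = −(68 × 70) = -4760.00, centroid at (89.00, 129.00).
hole 2: A = −π·26² = -2123.72, centroid at (115.00, 54.00).
ΣA = 50616.28 mm²
ΣAX̄ = (57500.00)(125.00) + (-4760.00)(89.00) + (-2123.72)(115.00) = 6519632.59 mm³
ΣAȲ = (57500.00)(115.00) + (-4760.00)(129.00) + (-2123.72)(54.00) = 5883779.30 mm³
X̄ = 6519632.59 / 50616.28 = 128.81 mm
Ȳ = 5883779.30 / 50616.28 = 116.24 mm

X̄ = 128.81 mm, Ȳ = 116.24 mm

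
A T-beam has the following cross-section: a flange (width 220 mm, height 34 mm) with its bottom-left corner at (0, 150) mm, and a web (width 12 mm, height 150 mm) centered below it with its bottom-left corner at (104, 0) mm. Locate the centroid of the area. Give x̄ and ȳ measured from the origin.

x̄ = 110.00 mm, ȳ = 149.16 mm

Part | A | x̄ᵢ | ȳᵢ | A·x̄ᵢ | A·ȳᵢ
web | 1800.00 | 110.00 | 75.00 | 198000.00 | 135000.00
flange | 7480.00 | 110.00 | 167.00 | 822800.00 | 1249160.00
Σ | 9280.00 |  |  | 1020800.00 | 1384160.00
x̄ = 1020800.00 / 9280.00 = 110.00 mm
ȳ = 1384160.00 / 9280.00 = 149.16 mm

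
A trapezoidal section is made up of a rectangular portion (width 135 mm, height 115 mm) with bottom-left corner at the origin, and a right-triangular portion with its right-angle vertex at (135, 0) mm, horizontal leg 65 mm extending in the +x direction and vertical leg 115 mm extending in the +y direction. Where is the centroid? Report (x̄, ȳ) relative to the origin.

Part | A | x̄ᵢ | ȳᵢ | A·x̄ᵢ | A·ȳᵢ
rectangular portion | 15525.00 | 67.50 | 57.50 | 1047937.50 | 892687.50
triangular portion | 3737.50 | 156.67 | 38.33 | 585541.67 | 143270.83
Σ | 19262.50 |  |  | 1633479.17 | 1035958.33
x̄ = 1633479.17 / 19262.50 = 84.80 mm
ȳ = 1035958.33 / 19262.50 = 53.78 mm

x̄ = 84.80 mm, ȳ = 53.78 mm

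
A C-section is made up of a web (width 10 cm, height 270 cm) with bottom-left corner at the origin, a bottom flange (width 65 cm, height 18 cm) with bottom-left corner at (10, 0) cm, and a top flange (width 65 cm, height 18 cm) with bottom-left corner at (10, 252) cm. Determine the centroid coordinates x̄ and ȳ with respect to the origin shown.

x̄ = 22.41 cm, ȳ = 135.00 cm

Part | A | x̄ᵢ | ȳᵢ | A·x̄ᵢ | A·ȳᵢ
web | 2700.00 | 5.00 | 135.00 | 13500.00 | 364500.00
bottom flange | 1170.00 | 42.50 | 9.00 | 49725.00 | 10530.00
top flange | 1170.00 | 42.50 | 261.00 | 49725.00 | 305370.00
Σ | 5040.00 |  |  | 112950.00 | 680400.00
x̄ = 112950.00 / 5040.00 = 22.41 cm
ȳ = 680400.00 / 5040.00 = 135.00 cm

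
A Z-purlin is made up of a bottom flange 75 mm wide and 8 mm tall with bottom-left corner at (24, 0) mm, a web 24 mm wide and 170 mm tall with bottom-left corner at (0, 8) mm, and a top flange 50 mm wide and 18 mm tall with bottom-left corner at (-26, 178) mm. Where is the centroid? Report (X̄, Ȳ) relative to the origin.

X̄ = 15.23 mm, Ȳ = 98.59 mm

bottom flange: A = 75 × 8 = 600.00, centroid at (61.50, 4.00).
web: A = 24 × 170 = 4080.00, centroid at (12.00, 93.00).
top flange: A = 50 × 18 = 900.00, centroid at (-1.00, 187.00).
ΣA = 5580.00 mm²
ΣAX̄ = (600.00)(61.50) + (4080.00)(12.00) + (900.00)(-1.00) = 84960.00 mm³
ΣAȲ = (600.00)(4.00) + (4080.00)(93.00) + (900.00)(187.00) = 550140.00 mm³
X̄ = 84960.00 / 5580.00 = 15.23 mm
Ȳ = 550140.00 / 5580.00 = 98.59 mm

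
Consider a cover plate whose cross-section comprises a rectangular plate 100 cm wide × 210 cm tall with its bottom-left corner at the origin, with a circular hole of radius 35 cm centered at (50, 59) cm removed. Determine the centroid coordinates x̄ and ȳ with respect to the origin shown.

x̄ = 50.00 cm, ȳ = 115.32 cm

Part | A | x̄ᵢ | ȳᵢ | A·x̄ᵢ | A·ȳᵢ
plate | 21000.00 | 50.00 | 105.00 | 1050000.00 | 2205000.00
hole | -3848.45 | 50.00 | 59.00 | -192422.55 | -227058.61
Σ | 17151.55 |  |  | 857577.45 | 1977941.39
x̄ = 857577.45 / 17151.55 = 50.00 cm
ȳ = 1977941.39 / 17151.55 = 115.32 cm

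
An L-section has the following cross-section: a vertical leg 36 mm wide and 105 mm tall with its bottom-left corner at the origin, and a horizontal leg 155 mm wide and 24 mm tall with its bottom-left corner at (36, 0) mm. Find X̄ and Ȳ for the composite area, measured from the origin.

X̄ = 65.37 mm, Ȳ = 32.41 mm

vertical leg: A = 36 × 105 = 3780.00, centroid at (18.00, 52.50).
horizontal leg: A = 155 × 24 = 3720.00, centroid at (113.50, 12.00).
ΣA = 7500.00 mm², ΣAX̄ = 490260.00 mm³, ΣAȲ = 243090.00 mm³.
X̄ = 490260.00/7500.00 = 65.37 mm; Ȳ = 243090.00/7500.00 = 32.41 mm.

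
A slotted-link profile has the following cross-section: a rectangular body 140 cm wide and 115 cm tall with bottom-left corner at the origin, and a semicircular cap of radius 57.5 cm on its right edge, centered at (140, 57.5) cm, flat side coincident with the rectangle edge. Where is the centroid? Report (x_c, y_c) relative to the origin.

x_c = 93.02 cm, y_c = 57.50 cm

rectangular body: A = 140 × 115 = 16100.00, centroid at (70.00, 57.50).
semicircular end: A = ½π·57.5² = 5193.45, centroid at (164.40, 57.50).
ΣA = 21293.45 cm², ΣAx_c = 1980821.93 cm³, ΣAy_c = 1224373.11 cm³.
x_c = 1980821.93/21293.45 = 93.02 cm; y_c = 1224373.11/21293.45 = 57.50 cm.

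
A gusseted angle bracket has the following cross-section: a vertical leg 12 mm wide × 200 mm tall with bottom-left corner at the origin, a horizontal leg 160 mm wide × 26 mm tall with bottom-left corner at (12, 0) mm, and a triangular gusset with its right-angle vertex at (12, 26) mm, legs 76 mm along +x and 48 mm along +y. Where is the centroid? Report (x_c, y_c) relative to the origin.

x_c = 55.49 mm, y_c = 44.21 mm

vertical leg: A = 12 × 200 = 2400.00, centroid at (6.00, 100.00).
horizontal leg: A = 160 × 26 = 4160.00, centroid at (92.00, 13.00).
gusset: A = ½·76·48 = 1824.00, centroid at (37.33, 42.00).
ΣA = 8384.00 mm²
ΣAx_c = (2400.00)(6.00) + (4160.00)(92.00) + (1824.00)(37.33) = 465216.00 mm³
ΣAy_c = (2400.00)(100.00) + (4160.00)(13.00) + (1824.00)(42.00) = 370688.00 mm³
x_c = 465216.00 / 8384.00 = 55.49 mm
y_c = 370688.00 / 8384.00 = 44.21 mm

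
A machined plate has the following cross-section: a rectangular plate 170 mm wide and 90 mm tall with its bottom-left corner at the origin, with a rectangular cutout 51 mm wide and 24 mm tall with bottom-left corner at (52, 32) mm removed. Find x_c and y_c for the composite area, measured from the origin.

plate: A = 170 × 90 = 15300.00, centroid at (85.00, 45.00).
hole: A = −(51 × 24) = -1224.00, centroid at (77.50, 44.00).
ΣA = 14076.00 mm²
ΣAx_c = (15300.00)(85.00) + (-1224.00)(77.50) = 1205640.00 mm³
ΣAy_c = (15300.00)(45.00) + (-1224.00)(44.00) = 634644.00 mm³
x_c = 1205640.00 / 14076.00 = 85.65 mm
y_c = 634644.00 / 14076.00 = 45.09 mm

x_c = 85.65 mm, y_c = 45.09 mm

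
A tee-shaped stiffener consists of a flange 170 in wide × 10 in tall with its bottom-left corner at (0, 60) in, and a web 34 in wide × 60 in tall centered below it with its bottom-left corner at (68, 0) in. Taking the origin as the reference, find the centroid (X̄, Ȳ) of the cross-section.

X̄ = 85.00 in, Ȳ = 45.91 in

web: A = 34 × 60 = 2040.00, centroid at (85.00, 30.00).
flange: A = 170 × 10 = 1700.00, centroid at (85.00, 65.00).
ΣA = 3740.00 in²
ΣAX̄ = (2040.00)(85.00) + (1700.00)(85.00) = 317900.00 in³
ΣAȲ = (2040.00)(30.00) + (1700.00)(65.00) = 171700.00 in³
X̄ = 317900.00 / 3740.00 = 85.00 in
Ȳ = 171700.00 / 3740.00 = 45.91 in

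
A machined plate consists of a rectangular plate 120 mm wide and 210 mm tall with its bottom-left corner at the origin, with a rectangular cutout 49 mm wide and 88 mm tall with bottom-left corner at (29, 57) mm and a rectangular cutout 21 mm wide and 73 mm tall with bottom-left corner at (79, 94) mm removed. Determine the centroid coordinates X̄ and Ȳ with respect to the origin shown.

Part | A | x̄ᵢ | ȳᵢ | A·x̄ᵢ | A·ȳᵢ
plate | 25200.00 | 60.00 | 105.00 | 1512000.00 | 2646000.00
hole 1 | -4312.00 | 53.50 | 101.00 | -230692.00 | -435512.00
hole 2 | -1533.00 | 89.50 | 130.50 | -137203.50 | -200056.50
Σ | 19355.00 |  |  | 1144104.50 | 2010431.50
X̄ = 1144104.50 / 19355.00 = 59.11 mm
Ȳ = 2010431.50 / 19355.00 = 103.87 mm

X̄ = 59.11 mm, Ȳ = 103.87 mm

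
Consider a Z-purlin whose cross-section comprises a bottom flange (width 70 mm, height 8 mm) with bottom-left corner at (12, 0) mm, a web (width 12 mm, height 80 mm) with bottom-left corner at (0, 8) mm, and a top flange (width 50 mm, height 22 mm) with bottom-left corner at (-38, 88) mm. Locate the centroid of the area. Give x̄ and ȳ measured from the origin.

bottom flange: A = 70 × 8 = 560.00, centroid at (47.00, 4.00).
web: A = 12 × 80 = 960.00, centroid at (6.00, 48.00).
top flange: A = 50 × 22 = 1100.00, centroid at (-13.00, 99.00).
ΣA = 2620.00 mm²
ΣAx̄ = (560.00)(47.00) + (960.00)(6.00) + (1100.00)(-13.00) = 17780.00 mm³
ΣAȳ = (560.00)(4.00) + (960.00)(48.00) + (1100.00)(99.00) = 157220.00 mm³
x̄ = 17780.00 / 2620.00 = 6.79 mm
ȳ = 157220.00 / 2620.00 = 60.01 mm

x̄ = 6.79 mm, ȳ = 60.01 mm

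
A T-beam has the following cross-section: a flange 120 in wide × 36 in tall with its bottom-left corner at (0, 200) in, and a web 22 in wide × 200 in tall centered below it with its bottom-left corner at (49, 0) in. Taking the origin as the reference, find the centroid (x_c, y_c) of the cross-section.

x_c = 60.00 in, y_c = 158.46 in

Part | A | x̄ᵢ | ȳᵢ | A·x̄ᵢ | A·ȳᵢ
web | 4400.00 | 60.00 | 100.00 | 264000.00 | 440000.00
flange | 4320.00 | 60.00 | 218.00 | 259200.00 | 941760.00
Σ | 8720.00 |  |  | 523200.00 | 1381760.00
x_c = 523200.00 / 8720.00 = 60.00 in
y_c = 1381760.00 / 8720.00 = 158.46 in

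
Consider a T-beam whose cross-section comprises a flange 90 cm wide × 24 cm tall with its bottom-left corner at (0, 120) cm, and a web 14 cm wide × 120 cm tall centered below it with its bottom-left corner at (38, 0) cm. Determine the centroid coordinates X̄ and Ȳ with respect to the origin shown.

X̄ = 45.00 cm, Ȳ = 100.50 cm

web: A = 14 × 120 = 1680.00, centroid at (45.00, 60.00).
flange: A = 90 × 24 = 2160.00, centroid at (45.00, 132.00).
ΣA = 3840.00 cm², ΣAX̄ = 172800.00 cm³, ΣAȲ = 385920.00 cm³.
X̄ = 172800.00/3840.00 = 45.00 cm; Ȳ = 385920.00/3840.00 = 100.50 cm.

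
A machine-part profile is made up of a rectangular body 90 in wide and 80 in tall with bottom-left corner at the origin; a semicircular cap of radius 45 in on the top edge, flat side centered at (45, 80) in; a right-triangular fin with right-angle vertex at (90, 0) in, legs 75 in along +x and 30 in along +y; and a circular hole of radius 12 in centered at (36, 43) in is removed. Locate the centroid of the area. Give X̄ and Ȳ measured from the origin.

rectangular body: A = 90 × 80 = 7200.00, centroid at (45.00, 40.00).
semicircular top: A = ½π·45² = 3180.86, centroid at (45.00, 99.10).
triangular fin: A = ½·75·30 = 1125.00, centroid at (115.00, 10.00).
hole: A = −π·12² = -452.39, centroid at (36.00, 43.00).
ΣA = 11053.47 in²
ΣAX̄ = (7200.00)(45.00) + (3180.86)(45.00) + (1125.00)(115.00) + (-452.39)(36.00) = 580227.80 in³
ΣAȲ = (7200.00)(40.00) + (3180.86)(99.10) + (1125.00)(10.00) + (-452.39)(43.00) = 595016.26 in³
X̄ = 580227.80 / 11053.47 = 52.49 in
Ȳ = 595016.26 / 11053.47 = 53.83 in

X̄ = 52.49 in, Ȳ = 53.83 in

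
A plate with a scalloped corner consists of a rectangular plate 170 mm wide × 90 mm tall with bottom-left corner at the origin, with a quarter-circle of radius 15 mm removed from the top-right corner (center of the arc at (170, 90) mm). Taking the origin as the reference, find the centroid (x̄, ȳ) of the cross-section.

x̄ = 84.08 mm, ȳ = 44.55 mm

plate: A = 170 × 90 = 15300.00, centroid at (85.00, 45.00).
removed quarter-circle: A = −¼π·15² = -176.71, centroid at (163.63, 83.63).
ΣA = 15123.29 mm², ΣAx̄ = 1271583.52 mm³, ΣAȳ = 673720.69 mm³.
x̄ = 1271583.52/15123.29 = 84.08 mm; ȳ = 673720.69/15123.29 = 44.55 mm.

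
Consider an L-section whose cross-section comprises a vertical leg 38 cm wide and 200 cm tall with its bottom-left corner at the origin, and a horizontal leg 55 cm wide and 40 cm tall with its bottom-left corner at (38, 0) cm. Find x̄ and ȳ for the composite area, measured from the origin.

x̄ = 29.44 cm, ȳ = 82.04 cm

vertical leg: A = 38 × 200 = 7600.00, centroid at (19.00, 100.00).
horizontal leg: A = 55 × 40 = 2200.00, centroid at (65.50, 20.00).
ΣA = 9800.00 cm²
ΣAx̄ = (7600.00)(19.00) + (2200.00)(65.50) = 288500.00 cm³
ΣAȳ = (7600.00)(100.00) + (2200.00)(20.00) = 804000.00 cm³
x̄ = 288500.00 / 9800.00 = 29.44 cm
ȳ = 804000.00 / 9800.00 = 82.04 cm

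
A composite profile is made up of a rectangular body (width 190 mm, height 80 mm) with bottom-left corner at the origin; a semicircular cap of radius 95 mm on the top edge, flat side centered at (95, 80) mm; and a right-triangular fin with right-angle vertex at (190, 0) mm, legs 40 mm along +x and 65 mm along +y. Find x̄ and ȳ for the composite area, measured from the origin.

rectangular body: A = 190 × 80 = 15200.00, centroid at (95.00, 40.00).
semicircular top: A = ½π·95² = 14176.44, centroid at (95.00, 120.32).
triangular fin: A = ½·40·65 = 1300.00, centroid at (203.33, 21.67).
ΣA = 30676.44 mm²
ΣAx̄ = (15200.00)(95.00) + (14176.44)(95.00) + (1300.00)(203.33) = 3055094.83 mm³
ΣAȳ = (15200.00)(40.00) + (14176.44)(120.32) + (1300.00)(21.67) = 2341864.95 mm³
x̄ = 3055094.83 / 30676.44 = 99.59 mm
ȳ = 2341864.95 / 30676.44 = 76.34 mm

x̄ = 99.59 mm, ȳ = 76.34 mm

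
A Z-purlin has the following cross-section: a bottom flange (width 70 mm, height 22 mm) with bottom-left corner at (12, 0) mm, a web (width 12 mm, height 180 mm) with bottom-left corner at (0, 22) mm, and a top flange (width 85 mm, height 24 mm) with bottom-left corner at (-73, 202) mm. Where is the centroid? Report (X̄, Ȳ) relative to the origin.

Part | A | x̄ᵢ | ȳᵢ | A·x̄ᵢ | A·ȳᵢ
bottom flange | 1540.00 | 47.00 | 11.00 | 72380.00 | 16940.00
web | 2160.00 | 6.00 | 112.00 | 12960.00 | 241920.00
top flange | 2040.00 | -30.50 | 214.00 | -62220.00 | 436560.00
Σ | 5740.00 |  |  | 23120.00 | 695420.00
X̄ = 23120.00 / 5740.00 = 4.03 mm
Ȳ = 695420.00 / 5740.00 = 121.15 mm

X̄ = 4.03 mm, Ȳ = 121.15 mm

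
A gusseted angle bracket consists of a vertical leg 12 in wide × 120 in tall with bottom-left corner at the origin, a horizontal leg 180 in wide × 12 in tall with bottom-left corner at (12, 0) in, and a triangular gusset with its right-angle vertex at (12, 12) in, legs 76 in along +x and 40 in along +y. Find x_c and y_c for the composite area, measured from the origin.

vertical leg: A = 12 × 120 = 1440.00, centroid at (6.00, 60.00).
horizontal leg: A = 180 × 12 = 2160.00, centroid at (102.00, 6.00).
gusset: A = ½·76·40 = 1520.00, centroid at (37.33, 25.33).
ΣA = 5120.00 in²
ΣAx_c = (1440.00)(6.00) + (2160.00)(102.00) + (1520.00)(37.33) = 285706.67 in³
ΣAy_c = (1440.00)(60.00) + (2160.00)(6.00) + (1520.00)(25.33) = 137866.67 in³
x_c = 285706.67 / 5120.00 = 55.80 in
y_c = 137866.67 / 5120.00 = 26.93 in

x_c = 55.80 in, y_c = 26.93 in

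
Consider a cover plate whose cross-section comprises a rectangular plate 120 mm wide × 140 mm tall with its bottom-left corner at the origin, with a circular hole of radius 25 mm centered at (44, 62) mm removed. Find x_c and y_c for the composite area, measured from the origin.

plate: A = 120 × 140 = 16800.00, centroid at (60.00, 70.00).
hole: A = −π·25² = -1963.50, centroid at (44.00, 62.00).
ΣA = 14836.50 mm²
ΣAx_c = (16800.00)(60.00) + (-1963.50)(44.00) = 921606.20 mm³
ΣAy_c = (16800.00)(70.00) + (-1963.50)(62.00) = 1054263.28 mm³
x_c = 921606.20 / 14836.50 = 62.12 mm
y_c = 1054263.28 / 14836.50 = 71.06 mm

x_c = 62.12 mm, y_c = 71.06 mm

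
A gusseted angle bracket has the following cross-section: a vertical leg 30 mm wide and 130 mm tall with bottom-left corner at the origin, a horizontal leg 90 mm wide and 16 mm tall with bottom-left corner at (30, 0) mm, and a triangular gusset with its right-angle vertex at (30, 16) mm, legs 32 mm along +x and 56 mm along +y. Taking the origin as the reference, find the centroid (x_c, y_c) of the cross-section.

x_c = 32.54 mm, y_c = 47.48 mm

vertical leg: A = 30 × 130 = 3900.00, centroid at (15.00, 65.00).
horizontal leg: A = 90 × 16 = 1440.00, centroid at (75.00, 8.00).
gusset: A = ½·32·56 = 896.00, centroid at (40.67, 34.67).
ΣA = 6236.00 mm²
ΣAx_c = (3900.00)(15.00) + (1440.00)(75.00) + (896.00)(40.67) = 202937.33 mm³
ΣAy_c = (3900.00)(65.00) + (1440.00)(8.00) + (896.00)(34.67) = 296081.33 mm³
x_c = 202937.33 / 6236.00 = 32.54 mm
y_c = 296081.33 / 6236.00 = 47.48 mm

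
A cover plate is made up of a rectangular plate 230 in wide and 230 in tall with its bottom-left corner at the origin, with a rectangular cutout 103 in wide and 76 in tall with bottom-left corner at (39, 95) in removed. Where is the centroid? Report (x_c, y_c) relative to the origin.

x_c = 119.26 in, y_c = 111.87 in

plate: A = 230 × 230 = 52900.00, centroid at (115.00, 115.00).
hole: A = −(103 × 76) = -7828.00, centroid at (90.50, 133.00).
ΣA = 45072.00 in², ΣAx_c = 5375066.00 in³, ΣAy_c = 5042376.00 in³.
x_c = 5375066.00/45072.00 = 119.26 in; y_c = 5042376.00/45072.00 = 111.87 in.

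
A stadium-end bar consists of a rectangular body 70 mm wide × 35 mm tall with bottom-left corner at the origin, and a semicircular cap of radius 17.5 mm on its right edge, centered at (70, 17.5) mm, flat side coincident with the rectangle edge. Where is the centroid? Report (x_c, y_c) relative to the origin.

x_c = 41.96 mm, y_c = 17.50 mm

rectangular body: A = 70 × 35 = 2450.00, centroid at (35.00, 17.50).
semicircular end: A = ½π·17.5² = 481.06, centroid at (77.43, 17.50).
ΣA = 2931.06 mm², ΣAx_c = 122996.86 mm³, ΣAy_c = 51293.49 mm³.
x_c = 122996.86/2931.06 = 41.96 mm; y_c = 51293.49/2931.06 = 17.50 mm.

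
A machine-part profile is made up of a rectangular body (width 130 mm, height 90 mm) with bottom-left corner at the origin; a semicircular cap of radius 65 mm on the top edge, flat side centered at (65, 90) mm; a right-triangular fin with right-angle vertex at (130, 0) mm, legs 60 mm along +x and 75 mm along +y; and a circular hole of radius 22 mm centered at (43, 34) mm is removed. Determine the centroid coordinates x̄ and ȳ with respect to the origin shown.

rectangular body: A = 130 × 90 = 11700.00, centroid at (65.00, 45.00).
semicircular top: A = ½π·65² = 6636.61, centroid at (65.00, 117.59).
triangular fin: A = ½·60·75 = 2250.00, centroid at (150.00, 25.00).
hole: A = −π·22² = -1520.53, centroid at (43.00, 34.00).
ΣA = 19066.08 mm², ΣAx̄ = 1463997.11 mm³, ΣAȳ = 1311430.59 mm³.
x̄ = 1463997.11/19066.08 = 76.79 mm; ȳ = 1311430.59/19066.08 = 68.78 mm.

x̄ = 76.79 mm, ȳ = 68.78 mm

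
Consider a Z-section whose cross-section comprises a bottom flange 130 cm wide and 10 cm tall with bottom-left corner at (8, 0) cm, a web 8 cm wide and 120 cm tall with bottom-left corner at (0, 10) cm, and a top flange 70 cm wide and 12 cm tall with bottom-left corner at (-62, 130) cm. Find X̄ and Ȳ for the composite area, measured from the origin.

X̄ = 24.54 cm, Ȳ = 60.63 cm

Part | A | x̄ᵢ | ȳᵢ | A·x̄ᵢ | A·ȳᵢ
bottom flange | 1300.00 | 73.00 | 5.00 | 94900.00 | 6500.00
web | 960.00 | 4.00 | 70.00 | 3840.00 | 67200.00
top flange | 840.00 | -27.00 | 136.00 | -22680.00 | 114240.00
Σ | 3100.00 |  |  | 76060.00 | 187940.00
X̄ = 76060.00 / 3100.00 = 24.54 cm
Ȳ = 187940.00 / 3100.00 = 60.63 cm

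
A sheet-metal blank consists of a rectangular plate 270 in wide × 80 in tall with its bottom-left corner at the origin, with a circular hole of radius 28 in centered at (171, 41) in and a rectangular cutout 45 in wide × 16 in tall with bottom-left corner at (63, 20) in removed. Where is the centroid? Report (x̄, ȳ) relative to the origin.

Part | A | x̄ᵢ | ȳᵢ | A·x̄ᵢ | A·ȳᵢ
plate | 21600.00 | 135.00 | 40.00 | 2916000.00 | 864000.00
hole 1 | -2463.01 | 171.00 | 41.00 | -421174.48 | -100983.35
hole 2 | -720.00 | 85.50 | 28.00 | -61560.00 | -20160.00
Σ | 18416.99 |  |  | 2433265.52 | 742856.65
x̄ = 2433265.52 / 18416.99 = 132.12 in
ȳ = 742856.65 / 18416.99 = 40.34 in

x̄ = 132.12 in, ȳ = 40.34 in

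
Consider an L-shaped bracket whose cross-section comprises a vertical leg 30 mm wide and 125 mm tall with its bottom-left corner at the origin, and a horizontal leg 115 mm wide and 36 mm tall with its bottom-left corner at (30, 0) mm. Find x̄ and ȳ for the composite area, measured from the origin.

vertical leg: A = 30 × 125 = 3750.00, centroid at (15.00, 62.50).
horizontal leg: A = 115 × 36 = 4140.00, centroid at (87.50, 18.00).
ΣA = 7890.00 mm², ΣAx̄ = 418500.00 mm³, ΣAȳ = 308895.00 mm³.
x̄ = 418500.00/7890.00 = 53.04 mm; ȳ = 308895.00/7890.00 = 39.15 mm.

x̄ = 53.04 mm, ȳ = 39.15 mm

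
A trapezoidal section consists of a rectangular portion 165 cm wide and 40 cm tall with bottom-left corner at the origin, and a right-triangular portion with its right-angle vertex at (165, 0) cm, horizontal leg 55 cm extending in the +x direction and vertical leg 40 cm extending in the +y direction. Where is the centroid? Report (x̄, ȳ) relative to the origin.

rectangular portion: A = 165 × 40 = 6600.00, centroid at (82.50, 20.00).
triangular portion: A = ½·55·40 = 1100.00, centroid at (183.33, 13.33).
ΣA = 7700.00 cm², ΣAx̄ = 746166.67 cm³, ΣAȳ = 146666.67 cm³.
x̄ = 746166.67/7700.00 = 96.90 cm; ȳ = 146666.67/7700.00 = 19.05 cm.

x̄ = 96.90 cm, ȳ = 19.05 cm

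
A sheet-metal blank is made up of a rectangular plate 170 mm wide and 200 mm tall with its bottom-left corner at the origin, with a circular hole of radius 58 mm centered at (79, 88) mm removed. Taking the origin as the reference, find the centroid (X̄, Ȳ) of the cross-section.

X̄ = 87.71 mm, Ȳ = 105.41 mm

Part | A | x̄ᵢ | ȳᵢ | A·x̄ᵢ | A·ȳᵢ
plate | 34000.00 | 85.00 | 100.00 | 2890000.00 | 3400000.00
hole | -10568.32 | 79.00 | 88.00 | -834897.10 | -930011.96
Σ | 23431.68 |  |  | 2055102.90 | 2469988.04
X̄ = 2055102.90 / 23431.68 = 87.71 mm
Ȳ = 2469988.04 / 23431.68 = 105.41 mm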